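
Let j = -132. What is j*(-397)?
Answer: 52404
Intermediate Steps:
j*(-397) = -132*(-397) = 52404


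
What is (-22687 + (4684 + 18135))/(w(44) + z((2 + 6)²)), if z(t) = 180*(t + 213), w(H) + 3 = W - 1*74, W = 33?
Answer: 33/12454 ≈ 0.0026498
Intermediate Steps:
w(H) = -44 (w(H) = -3 + (33 - 1*74) = -3 + (33 - 74) = -3 - 41 = -44)
z(t) = 38340 + 180*t (z(t) = 180*(213 + t) = 38340 + 180*t)
(-22687 + (4684 + 18135))/(w(44) + z((2 + 6)²)) = (-22687 + (4684 + 18135))/(-44 + (38340 + 180*(2 + 6)²)) = (-22687 + 22819)/(-44 + (38340 + 180*8²)) = 132/(-44 + (38340 + 180*64)) = 132/(-44 + (38340 + 11520)) = 132/(-44 + 49860) = 132/49816 = 132*(1/49816) = 33/12454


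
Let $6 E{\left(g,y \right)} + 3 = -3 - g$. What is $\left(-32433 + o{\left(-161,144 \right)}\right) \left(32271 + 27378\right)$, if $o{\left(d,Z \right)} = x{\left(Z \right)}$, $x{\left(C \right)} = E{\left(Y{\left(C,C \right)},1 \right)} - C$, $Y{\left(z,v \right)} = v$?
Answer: $-1944676698$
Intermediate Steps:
$E{\left(g,y \right)} = -1 - \frac{g}{6}$ ($E{\left(g,y \right)} = - \frac{1}{2} + \frac{-3 - g}{6} = - \frac{1}{2} - \left(\frac{1}{2} + \frac{g}{6}\right) = -1 - \frac{g}{6}$)
$x{\left(C \right)} = -1 - \frac{7 C}{6}$ ($x{\left(C \right)} = \left(-1 - \frac{C}{6}\right) - C = -1 - \frac{7 C}{6}$)
$o{\left(d,Z \right)} = -1 - \frac{7 Z}{6}$
$\left(-32433 + o{\left(-161,144 \right)}\right) \left(32271 + 27378\right) = \left(-32433 - 169\right) \left(32271 + 27378\right) = \left(-32433 - 169\right) 59649 = \left(-32602\right) 59649 = -1944676698$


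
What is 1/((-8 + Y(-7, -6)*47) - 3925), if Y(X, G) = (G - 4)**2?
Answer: 1/767 ≈ 0.0013038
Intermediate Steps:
Y(X, G) = (-4 + G)**2
1/((-8 + Y(-7, -6)*47) - 3925) = 1/((-8 + (-4 - 6)**2*47) - 3925) = 1/((-8 + (-10)**2*47) - 3925) = 1/((-8 + 100*47) - 3925) = 1/((-8 + 4700) - 3925) = 1/(4692 - 3925) = 1/767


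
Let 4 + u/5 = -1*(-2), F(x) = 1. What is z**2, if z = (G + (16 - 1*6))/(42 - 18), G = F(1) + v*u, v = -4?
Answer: 289/64 ≈ 4.5156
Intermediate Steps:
u = -10 (u = -20 + 5*(-1*(-2)) = -20 + 5*2 = -20 + 10 = -10)
G = 41 (G = 1 - 4*(-10) = 1 + 40 = 41)
z = 17/8 (z = (41 + (16 - 1*6))/(42 - 18) = (41 + (16 - 6))/24 = (41 + 10)*(1/24) = 51*(1/24) = 17/8 ≈ 2.1250)
z**2 = (17/8)**2 = 289/64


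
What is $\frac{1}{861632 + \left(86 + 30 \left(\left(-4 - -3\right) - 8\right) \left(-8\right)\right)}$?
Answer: $\frac{1}{863878} \approx 1.1576 \cdot 10^{-6}$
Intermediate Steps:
$\frac{1}{861632 + \left(86 + 30 \left(\left(-4 - -3\right) - 8\right) \left(-8\right)\right)} = \frac{1}{861632 + \left(86 + 30 \left(\left(-4 + 3\right) - 8\right) \left(-8\right)\right)} = \frac{1}{861632 + \left(86 + 30 \left(-1 - 8\right) \left(-8\right)\right)} = \frac{1}{861632 + \left(86 + 30 \left(\left(-9\right) \left(-8\right)\right)\right)} = \frac{1}{861632 + \left(86 + 30 \cdot 72\right)} = \frac{1}{861632 + \left(86 + 2160\right)} = \frac{1}{861632 + 2246} = \frac{1}{863878}$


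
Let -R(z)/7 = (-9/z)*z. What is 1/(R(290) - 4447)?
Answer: -1/4384 ≈ -0.00022810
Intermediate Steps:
R(z) = 63 (R(z) = -7*(-9/z)*z = -7*(-9) = 63)
1/(R(290) - 4447) = 1/(63 - 4447) = 1/(-4384) = -1/4384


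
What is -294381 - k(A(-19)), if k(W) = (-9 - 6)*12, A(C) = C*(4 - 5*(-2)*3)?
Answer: -294201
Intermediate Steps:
A(C) = 34*C (A(C) = C*(4 + 10*3) = C*(4 + 30) = C*34 = 34*C)
k(W) = -180 (k(W) = -15*12 = -180)
-294381 - k(A(-19)) = -294381 - 1*(-180) = -294381 + 180 = -294201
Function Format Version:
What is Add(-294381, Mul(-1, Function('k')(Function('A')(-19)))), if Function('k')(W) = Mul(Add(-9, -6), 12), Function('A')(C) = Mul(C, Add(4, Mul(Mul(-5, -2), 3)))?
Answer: -294201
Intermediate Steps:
Function('A')(C) = Mul(34, C) (Function('A')(C) = Mul(C, Add(4, Mul(10, 3))) = Mul(C, Add(4, 30)) = Mul(C, 34) = Mul(34, C))
Function('k')(W) = -180 (Function('k')(W) = Mul(-15, 12) = -180)
Add(-294381, Mul(-1, Function('k')(Function('A')(-19)))) = Add(-294381, Mul(-1, -180)) = Add(-294381, 180) = -294201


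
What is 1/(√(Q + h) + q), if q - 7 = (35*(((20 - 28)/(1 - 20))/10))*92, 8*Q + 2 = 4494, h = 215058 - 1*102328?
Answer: -14706/9588443 + 361*√453166/67119101 ≈ 0.0020870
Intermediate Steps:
h = 112730 (h = 215058 - 102328 = 112730)
Q = 1123/2 (Q = -¼ + (⅛)*4494 = -¼ + 2247/4 = 1123/2 ≈ 561.50)
q = 2709/19 (q = 7 + (35*(((20 - 28)/(1 - 20))/10))*92 = 7 + (35*(-8/(-19)*(⅒)))*92 = 7 + (35*(-8*(-1/19)*(⅒)))*92 = 7 + (35*((8/19)*(⅒)))*92 = 7 + (35*(4/95))*92 = 7 + (28/19)*92 = 7 + 2576/19 = 2709/19 ≈ 142.58)
1/(√(Q + h) + q) = 1/(√(1123/2 + 112730) + 2709/19) = 1/(√(226583/2) + 2709/19) = 1/(√453166/2 + 2709/19) = 1/(2709/19 + √453166/2)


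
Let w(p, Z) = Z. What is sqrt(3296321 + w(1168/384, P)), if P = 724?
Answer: sqrt(3297045) ≈ 1815.8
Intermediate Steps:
sqrt(3296321 + w(1168/384, P)) = sqrt(3296321 + 724) = sqrt(3297045)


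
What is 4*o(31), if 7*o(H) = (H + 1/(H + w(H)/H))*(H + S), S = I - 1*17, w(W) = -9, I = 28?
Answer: 88629/119 ≈ 744.78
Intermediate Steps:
S = 11 (S = 28 - 1*17 = 28 - 17 = 11)
o(H) = (11 + H)*(H + 1/(H - 9/H))/7 (o(H) = ((H + 1/(H - 9/H))*(H + 11))/7 = ((H + 1/(H - 9/H))*(11 + H))/7 = ((11 + H)*(H + 1/(H - 9/H)))/7 = (11 + H)*(H + 1/(H - 9/H))/7)
4*o(31) = 4*((⅐)*31*(-88 + 31³ - 8*31 + 11*31²)/(-9 + 31²)) = 4*((⅐)*31*(-88 + 29791 - 248 + 11*961)/(-9 + 961)) = 4*((⅐)*31*(-88 + 29791 - 248 + 10571)/952) = 4*((⅐)*31*(1/952)*40026) = 4*(88629/476) = 88629/119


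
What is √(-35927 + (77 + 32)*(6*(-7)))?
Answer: I*√40505 ≈ 201.26*I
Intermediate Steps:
√(-35927 + (77 + 32)*(6*(-7))) = √(-35927 + 109*(-42)) = √(-35927 - 4578) = √(-40505) = I*√40505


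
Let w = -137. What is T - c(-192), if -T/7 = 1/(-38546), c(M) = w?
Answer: 5280809/38546 ≈ 137.00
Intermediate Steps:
c(M) = -137
T = 7/38546 (T = -7/(-38546) = -7*(-1/38546) = 7/38546 ≈ 0.00018160)
T - c(-192) = 7/38546 - 1*(-137) = 7/38546 + 137 = 5280809/38546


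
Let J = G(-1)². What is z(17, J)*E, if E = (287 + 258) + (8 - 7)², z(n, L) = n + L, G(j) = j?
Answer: 9828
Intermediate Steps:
J = 1 (J = (-1)² = 1)
z(n, L) = L + n
E = 546 (E = 545 + 1² = 545 + 1 = 546)
z(17, J)*E = (1 + 17)*546 = 18*546 = 9828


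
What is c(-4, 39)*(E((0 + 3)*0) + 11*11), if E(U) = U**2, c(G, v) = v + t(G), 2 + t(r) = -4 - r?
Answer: 4477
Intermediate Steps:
t(r) = -6 - r (t(r) = -2 + (-4 - r) = -6 - r)
c(G, v) = -6 + v - G (c(G, v) = v + (-6 - G) = -6 + v - G)
c(-4, 39)*(E((0 + 3)*0) + 11*11) = (-6 + 39 - 1*(-4))*(((0 + 3)*0)**2 + 11*11) = (-6 + 39 + 4)*((3*0)**2 + 121) = 37*(0**2 + 121) = 37*(0 + 121) = 37*121 = 4477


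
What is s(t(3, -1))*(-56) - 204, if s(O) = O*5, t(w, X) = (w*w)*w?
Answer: -7764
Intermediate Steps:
t(w, X) = w³ (t(w, X) = w²*w = w³)
s(O) = 5*O
s(t(3, -1))*(-56) - 204 = (5*3³)*(-56) - 204 = (5*27)*(-56) - 204 = 135*(-56) - 204 = -7560 - 204 = -7764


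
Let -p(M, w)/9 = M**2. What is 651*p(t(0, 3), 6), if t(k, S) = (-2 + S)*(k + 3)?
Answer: -52731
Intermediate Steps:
t(k, S) = (-2 + S)*(3 + k)
p(M, w) = -9*M**2
651*p(t(0, 3), 6) = 651*(-9*(-6 - 2*0 + 3*3 + 3*0)**2) = 651*(-9*(-6 + 0 + 9 + 0)**2) = 651*(-9*3**2) = 651*(-9*9) = 651*(-81) = -52731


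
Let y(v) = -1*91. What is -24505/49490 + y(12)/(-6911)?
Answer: -32970093/68405078 ≈ -0.48198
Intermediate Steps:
y(v) = -91
-24505/49490 + y(12)/(-6911) = -24505/49490 - 91/(-6911) = -24505*1/49490 - 91*(-1/6911) = -4901/9898 + 91/6911 = -32970093/68405078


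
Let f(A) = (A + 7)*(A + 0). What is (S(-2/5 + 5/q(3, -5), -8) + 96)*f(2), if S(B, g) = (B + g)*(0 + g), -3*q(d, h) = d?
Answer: 18288/5 ≈ 3657.6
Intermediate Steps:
q(d, h) = -d/3
f(A) = A*(7 + A) (f(A) = (7 + A)*A = A*(7 + A))
S(B, g) = g*(B + g) (S(B, g) = (B + g)*g = g*(B + g))
(S(-2/5 + 5/q(3, -5), -8) + 96)*f(2) = (-8*((-2/5 + 5/((-1/3*3))) - 8) + 96)*(2*(7 + 2)) = (-8*((-2*1/5 + 5/(-1)) - 8) + 96)*(2*9) = (-8*((-2/5 + 5*(-1)) - 8) + 96)*18 = (-8*((-2/5 - 5) - 8) + 96)*18 = (-8*(-27/5 - 8) + 96)*18 = (-8*(-67/5) + 96)*18 = (536/5 + 96)*18 = (1016/5)*18 = 18288/5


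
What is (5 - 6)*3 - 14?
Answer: -17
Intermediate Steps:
(5 - 6)*3 - 14 = -1*3 - 14 = -3 - 14 = -17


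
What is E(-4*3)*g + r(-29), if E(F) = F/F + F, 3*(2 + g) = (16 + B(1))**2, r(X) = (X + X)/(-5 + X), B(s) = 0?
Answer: -46663/51 ≈ -914.96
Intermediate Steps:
r(X) = 2*X/(-5 + X) (r(X) = (2*X)/(-5 + X) = 2*X/(-5 + X))
g = 250/3 (g = -2 + (16 + 0)**2/3 = -2 + (1/3)*16**2 = -2 + (1/3)*256 = -2 + 256/3 = 250/3 ≈ 83.333)
E(F) = 1 + F
E(-4*3)*g + r(-29) = (1 - 4*3)*(250/3) + 2*(-29)/(-5 - 29) = (1 - 12)*(250/3) + 2*(-29)/(-34) = -11*250/3 + 2*(-29)*(-1/34) = -2750/3 + 29/17 = -46663/51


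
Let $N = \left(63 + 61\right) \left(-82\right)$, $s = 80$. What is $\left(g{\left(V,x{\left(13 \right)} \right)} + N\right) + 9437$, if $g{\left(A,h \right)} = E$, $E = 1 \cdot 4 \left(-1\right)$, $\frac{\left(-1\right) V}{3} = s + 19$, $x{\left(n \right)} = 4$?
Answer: $-735$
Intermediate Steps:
$V = -297$ ($V = - 3 \left(80 + 19\right) = \left(-3\right) 99 = -297$)
$N = -10168$ ($N = 124 \left(-82\right) = -10168$)
$E = -4$ ($E = 4 \left(-1\right) = -4$)
$g{\left(A,h \right)} = -4$
$\left(g{\left(V,x{\left(13 \right)} \right)} + N\right) + 9437 = \left(-4 - 10168\right) + 9437 = -10172 + 9437 = -735$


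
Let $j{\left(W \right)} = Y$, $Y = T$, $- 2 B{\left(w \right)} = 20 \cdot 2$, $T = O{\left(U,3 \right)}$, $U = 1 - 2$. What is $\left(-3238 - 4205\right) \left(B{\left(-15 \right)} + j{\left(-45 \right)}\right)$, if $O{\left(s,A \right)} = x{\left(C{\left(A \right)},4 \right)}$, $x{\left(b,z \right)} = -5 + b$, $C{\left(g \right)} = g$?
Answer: $163746$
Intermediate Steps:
$U = -1$
$O{\left(s,A \right)} = -5 + A$
$T = -2$ ($T = -5 + 3 = -2$)
$B{\left(w \right)} = -20$ ($B{\left(w \right)} = - \frac{20 \cdot 2}{2} = \left(- \frac{1}{2}\right) 40 = -20$)
$Y = -2$
$j{\left(W \right)} = -2$
$\left(-3238 - 4205\right) \left(B{\left(-15 \right)} + j{\left(-45 \right)}\right) = \left(-3238 - 4205\right) \left(-20 - 2\right) = \left(-7443\right) \left(-22\right) = 163746$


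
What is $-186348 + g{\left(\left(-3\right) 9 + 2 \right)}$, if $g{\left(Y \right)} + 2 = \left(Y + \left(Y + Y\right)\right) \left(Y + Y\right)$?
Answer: $-182600$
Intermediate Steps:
$g{\left(Y \right)} = -2 + 6 Y^{2}$ ($g{\left(Y \right)} = -2 + \left(Y + \left(Y + Y\right)\right) \left(Y + Y\right) = -2 + \left(Y + 2 Y\right) 2 Y = -2 + 3 Y 2 Y = -2 + 6 Y^{2}$)
$-186348 + g{\left(\left(-3\right) 9 + 2 \right)} = -186348 - \left(2 - 6 \left(\left(-3\right) 9 + 2\right)^{2}\right) = -186348 - \left(2 - 6 \left(-27 + 2\right)^{2}\right) = -186348 - \left(2 - 6 \left(-25\right)^{2}\right) = -186348 + \left(-2 + 6 \cdot 625\right) = -186348 + \left(-2 + 3750\right) = -186348 + 3748 = -182600$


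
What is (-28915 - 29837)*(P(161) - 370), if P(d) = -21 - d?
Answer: 32431104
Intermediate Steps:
(-28915 - 29837)*(P(161) - 370) = (-28915 - 29837)*((-21 - 1*161) - 370) = -58752*((-21 - 161) - 370) = -58752*(-182 - 370) = -58752*(-552) = 32431104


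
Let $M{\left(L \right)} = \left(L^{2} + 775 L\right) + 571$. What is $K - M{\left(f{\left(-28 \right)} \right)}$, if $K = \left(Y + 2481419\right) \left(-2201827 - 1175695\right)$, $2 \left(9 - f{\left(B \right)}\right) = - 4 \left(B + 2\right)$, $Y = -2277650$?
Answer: $-688234249513$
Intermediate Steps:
$f{\left(B \right)} = 13 + 2 B$ ($f{\left(B \right)} = 9 - \frac{\left(-4\right) \left(B + 2\right)}{2} = 9 - \frac{\left(-4\right) \left(2 + B\right)}{2} = 9 - \frac{-8 - 4 B}{2} = 9 + \left(4 + 2 B\right) = 13 + 2 B$)
$M{\left(L \right)} = 571 + L^{2} + 775 L$
$K = -688234280418$ ($K = \left(-2277650 + 2481419\right) \left(-2201827 - 1175695\right) = 203769 \left(-3377522\right) = -688234280418$)
$K - M{\left(f{\left(-28 \right)} \right)} = -688234280418 - \left(571 + \left(13 + 2 \left(-28\right)\right)^{2} + 775 \left(13 + 2 \left(-28\right)\right)\right) = -688234280418 - \left(571 + \left(13 - 56\right)^{2} + 775 \left(13 - 56\right)\right) = -688234280418 - \left(571 + \left(-43\right)^{2} + 775 \left(-43\right)\right) = -688234280418 - \left(571 + 1849 - 33325\right) = -688234280418 - -30905 = -688234280418 + 30905 = -688234249513$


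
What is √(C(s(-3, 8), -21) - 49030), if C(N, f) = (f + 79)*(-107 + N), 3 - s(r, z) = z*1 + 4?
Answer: I*√55758 ≈ 236.13*I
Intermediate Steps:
s(r, z) = -1 - z (s(r, z) = 3 - (z*1 + 4) = 3 - (z + 4) = 3 - (4 + z) = 3 + (-4 - z) = -1 - z)
C(N, f) = (-107 + N)*(79 + f) (C(N, f) = (79 + f)*(-107 + N) = (-107 + N)*(79 + f))
√(C(s(-3, 8), -21) - 49030) = √((-8453 - 107*(-21) + 79*(-1 - 1*8) + (-1 - 1*8)*(-21)) - 49030) = √((-8453 + 2247 + 79*(-1 - 8) + (-1 - 8)*(-21)) - 49030) = √((-8453 + 2247 + 79*(-9) - 9*(-21)) - 49030) = √((-8453 + 2247 - 711 + 189) - 49030) = √(-6728 - 49030) = √(-55758) = I*√55758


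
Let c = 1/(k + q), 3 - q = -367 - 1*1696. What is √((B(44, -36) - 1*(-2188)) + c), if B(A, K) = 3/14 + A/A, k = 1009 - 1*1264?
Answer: √1407282719962/25354 ≈ 46.789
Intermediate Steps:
k = -255 (k = 1009 - 1264 = -255)
q = 2066 (q = 3 - (-367 - 1*1696) = 3 - (-367 - 1696) = 3 - 1*(-2063) = 3 + 2063 = 2066)
B(A, K) = 17/14 (B(A, K) = 3*(1/14) + 1 = 3/14 + 1 = 17/14)
c = 1/1811 (c = 1/(-255 + 2066) = 1/1811 ≈ 0.00055218)
√((B(44, -36) - 1*(-2188)) + c) = √((17/14 - 1*(-2188)) + 1/1811) = √((17/14 + 2188) + 1/1811) = √(30649/14 + 1/1811) = √(55505353/25354) = √1407282719962/25354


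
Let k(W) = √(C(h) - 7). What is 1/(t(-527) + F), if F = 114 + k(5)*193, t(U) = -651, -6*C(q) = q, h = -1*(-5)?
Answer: -3222/3480917 - 193*I*√282/3480917 ≈ -0.00092562 - 0.00093108*I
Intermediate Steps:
h = 5
C(q) = -q/6
k(W) = I*√282/6 (k(W) = √(-⅙*5 - 7) = √(-⅚ - 7) = √(-47/6) = I*√282/6)
F = 114 + 193*I*√282/6 (F = 114 + (I*√282/6)*193 = 114 + 193*I*√282/6 ≈ 114.0 + 540.17*I)
1/(t(-527) + F) = 1/(-651 + (114 + 193*I*√282/6)) = 1/(-537 + 193*I*√282/6)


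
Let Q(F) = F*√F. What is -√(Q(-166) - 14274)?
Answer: -√(-14274 - 166*I*√166) ≈ -8.9259 + 119.81*I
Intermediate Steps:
Q(F) = F^(3/2)
-√(Q(-166) - 14274) = -√((-166)^(3/2) - 14274) = -√(-166*I*√166 - 14274) = -√(-14274 - 166*I*√166)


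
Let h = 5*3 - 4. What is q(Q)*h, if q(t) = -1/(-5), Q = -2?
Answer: 11/5 ≈ 2.2000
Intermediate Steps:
h = 11 (h = 15 - 4 = 11)
q(t) = ⅕ (q(t) = -1*(-⅕) = ⅕)
q(Q)*h = (⅕)*11 = 11/5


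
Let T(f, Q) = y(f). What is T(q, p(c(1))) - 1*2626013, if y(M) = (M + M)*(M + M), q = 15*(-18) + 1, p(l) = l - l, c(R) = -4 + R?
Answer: -2336569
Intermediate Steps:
p(l) = 0
q = -269 (q = -270 + 1 = -269)
y(M) = 4*M² (y(M) = (2*M)*(2*M) = 4*M²)
T(f, Q) = 4*f²
T(q, p(c(1))) - 1*2626013 = 4*(-269)² - 1*2626013 = 4*72361 - 2626013 = 289444 - 2626013 = -2336569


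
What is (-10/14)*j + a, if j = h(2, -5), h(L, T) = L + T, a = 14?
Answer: 113/7 ≈ 16.143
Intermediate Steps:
j = -3 (j = 2 - 5 = -3)
(-10/14)*j + a = -10/14*(-3) + 14 = -10*1/14*(-3) + 14 = -5/7*(-3) + 14 = 15/7 + 14 = 113/7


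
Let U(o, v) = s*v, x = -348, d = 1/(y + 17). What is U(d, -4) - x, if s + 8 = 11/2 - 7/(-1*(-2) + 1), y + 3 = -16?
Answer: 1102/3 ≈ 367.33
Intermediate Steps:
y = -19 (y = -3 - 16 = -19)
d = -1/2 (d = 1/(-19 + 17) = 1/(-2) = -1/2 ≈ -0.50000)
s = -29/6 (s = -8 + (11/2 - 7/(-1*(-2) + 1)) = -8 + (11*(1/2) - 7/(2 + 1)) = -8 + (11/2 - 7/3) = -8 + 19/6 = -29/6 ≈ -4.8333)
U(o, v) = -29*v/6
U(d, -4) - x = -29/6*(-4) - 1*(-348) = 58/3 + 348 = 1102/3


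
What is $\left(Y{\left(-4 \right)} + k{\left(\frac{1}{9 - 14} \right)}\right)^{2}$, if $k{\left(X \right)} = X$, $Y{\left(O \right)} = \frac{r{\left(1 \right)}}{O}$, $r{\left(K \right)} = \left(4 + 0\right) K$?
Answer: $\frac{36}{25} \approx 1.44$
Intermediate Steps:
$r{\left(K \right)} = 4 K$
$Y{\left(O \right)} = \frac{4}{O}$ ($Y{\left(O \right)} = \frac{4 \cdot 1}{O} = \frac{4}{O}$)
$\left(Y{\left(-4 \right)} + k{\left(\frac{1}{9 - 14} \right)}\right)^{2} = \left(\frac{4}{-4} + \frac{1}{9 - 14}\right)^{2} = \left(4 \left(- \frac{1}{4}\right) + \frac{1}{-5}\right)^{2} = \left(-1 - \frac{1}{5}\right)^{2} = \left(- \frac{6}{5}\right)^{2} = \frac{36}{25}$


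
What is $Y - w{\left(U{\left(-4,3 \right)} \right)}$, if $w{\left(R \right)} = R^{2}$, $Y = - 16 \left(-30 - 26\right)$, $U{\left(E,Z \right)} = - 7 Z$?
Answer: $455$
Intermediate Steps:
$Y = 896$ ($Y = \left(-16\right) \left(-56\right) = 896$)
$Y - w{\left(U{\left(-4,3 \right)} \right)} = 896 - \left(\left(-7\right) 3\right)^{2} = 896 - \left(-21\right)^{2} = 896 - 441 = 455$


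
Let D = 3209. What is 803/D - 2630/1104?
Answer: -3776579/1771368 ≈ -2.1320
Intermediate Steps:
803/D - 2630/1104 = 803/3209 - 2630/1104 = 803*(1/3209) - 2630*1/1104 = 803/3209 - 1315/552 = -3776579/1771368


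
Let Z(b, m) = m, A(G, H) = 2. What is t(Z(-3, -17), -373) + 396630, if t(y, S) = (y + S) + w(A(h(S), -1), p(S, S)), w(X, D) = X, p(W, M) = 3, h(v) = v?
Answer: 396242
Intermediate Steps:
t(y, S) = 2 + S + y (t(y, S) = (y + S) + 2 = (S + y) + 2 = 2 + S + y)
t(Z(-3, -17), -373) + 396630 = (2 - 373 - 17) + 396630 = -388 + 396630 = 396242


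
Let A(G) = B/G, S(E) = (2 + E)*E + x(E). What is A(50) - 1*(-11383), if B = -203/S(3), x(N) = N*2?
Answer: 1707421/150 ≈ 11383.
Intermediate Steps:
x(N) = 2*N
S(E) = 2*E + E*(2 + E) (S(E) = (2 + E)*E + 2*E = E*(2 + E) + 2*E = 2*E + E*(2 + E))
B = -29/3 (B = -203*1/(3*(4 + 3)) = -203/(3*7) = -203/21 = -203*1/21 = -29/3 ≈ -9.6667)
A(G) = -29/(3*G)
A(50) - 1*(-11383) = -29/3/50 - 1*(-11383) = -29/3*1/50 + 11383 = -29/150 + 11383 = 1707421/150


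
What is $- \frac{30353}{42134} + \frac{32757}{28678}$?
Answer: $\frac{127430026}{302079713} \approx 0.42184$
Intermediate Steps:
$- \frac{30353}{42134} + \frac{32757}{28678} = \frac{127430026}{302079713}$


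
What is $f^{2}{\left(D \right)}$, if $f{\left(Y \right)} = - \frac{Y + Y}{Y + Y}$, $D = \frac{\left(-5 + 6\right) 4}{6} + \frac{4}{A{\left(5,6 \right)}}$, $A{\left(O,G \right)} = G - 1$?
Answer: $1$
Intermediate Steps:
$A{\left(O,G \right)} = -1 + G$ ($A{\left(O,G \right)} = G - 1 = -1 + G$)
$D = \frac{22}{15}$ ($D = \frac{\left(-5 + 6\right) 4}{6} + \frac{4}{-1 + 6} = 1 \cdot 4 \cdot \frac{1}{6} + \frac{4}{5} = 4 \cdot \frac{1}{6} + 4 \cdot \frac{1}{5} = \frac{2}{3} + \frac{4}{5} = \frac{22}{15} \approx 1.4667$)
$f{\left(Y \right)} = -1$ ($f{\left(Y \right)} = - \frac{2 Y}{2 Y} = - 2 Y \frac{1}{2 Y} = \left(-1\right) 1 = -1$)
$f^{2}{\left(D \right)} = \left(-1\right)^{2} = 1$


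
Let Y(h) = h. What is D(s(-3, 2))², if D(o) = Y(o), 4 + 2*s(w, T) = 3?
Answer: ¼ ≈ 0.25000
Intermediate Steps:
s(w, T) = -½ (s(w, T) = -2 + (½)*3 = -2 + 3/2 = -½)
D(o) = o
D(s(-3, 2))² = (-½)² = ¼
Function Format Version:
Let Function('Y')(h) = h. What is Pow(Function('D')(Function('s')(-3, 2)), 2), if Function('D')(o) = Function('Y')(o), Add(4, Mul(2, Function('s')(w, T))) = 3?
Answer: Rational(1, 4) ≈ 0.25000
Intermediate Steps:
Function('s')(w, T) = Rational(-1, 2) (Function('s')(w, T) = Add(-2, Mul(Rational(1, 2), 3)) = Add(-2, Rational(3, 2)) = Rational(-1, 2))
Function('D')(o) = o
Pow(Function('D')(Function('s')(-3, 2)), 2) = Pow(Rational(-1, 2), 2) = Rational(1, 4)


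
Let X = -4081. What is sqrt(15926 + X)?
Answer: sqrt(11845) ≈ 108.83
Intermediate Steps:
sqrt(15926 + X) = sqrt(15926 - 4081) = sqrt(11845)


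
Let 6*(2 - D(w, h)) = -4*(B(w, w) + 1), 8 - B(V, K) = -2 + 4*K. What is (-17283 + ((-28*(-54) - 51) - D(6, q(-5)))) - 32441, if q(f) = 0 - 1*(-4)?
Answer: -144769/3 ≈ -48256.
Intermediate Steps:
B(V, K) = 10 - 4*K (B(V, K) = 8 - (-2 + 4*K) = 8 + (2 - 4*K) = 10 - 4*K)
q(f) = 4 (q(f) = 0 + 4 = 4)
D(w, h) = 28/3 - 8*w/3 (D(w, h) = 2 - (-2)*((10 - 4*w) + 1)/3 = 2 - (-2)*(11 - 4*w)/3 = 2 - (-44 + 16*w)/6 = 2 + (22/3 - 8*w/3) = 28/3 - 8*w/3)
(-17283 + ((-28*(-54) - 51) - D(6, q(-5)))) - 32441 = (-17283 + ((-28*(-54) - 51) - (28/3 - 8/3*6))) - 32441 = (-17283 + ((1512 - 51) - (28/3 - 16))) - 32441 = (-17283 + (1461 - 1*(-20/3))) - 32441 = (-17283 + (1461 + 20/3)) - 32441 = (-17283 + 4403/3) - 32441 = -47446/3 - 32441 = -144769/3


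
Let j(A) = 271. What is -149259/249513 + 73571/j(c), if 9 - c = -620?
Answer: 555044598/2049031 ≈ 270.88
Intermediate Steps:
c = 629 (c = 9 - 1*(-620) = 9 + 620 = 629)
-149259/249513 + 73571/j(c) = -149259/249513 + 73571/271 = -149259*1/249513 + 73571*(1/271) = -4523/7561 + 73571/271 = 555044598/2049031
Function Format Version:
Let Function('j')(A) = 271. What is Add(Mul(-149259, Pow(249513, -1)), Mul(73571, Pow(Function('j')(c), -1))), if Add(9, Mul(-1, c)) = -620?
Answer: Rational(555044598, 2049031) ≈ 270.88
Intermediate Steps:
c = 629 (c = Add(9, Mul(-1, -620)) = Add(9, 620) = 629)
Add(Mul(-149259, Pow(249513, -1)), Mul(73571, Pow(Function('j')(c), -1))) = Add(Mul(-149259, Pow(249513, -1)), Mul(73571, Pow(271, -1))) = Add(Mul(-149259, Rational(1, 249513)), Mul(73571, Rational(1, 271))) = Add(Rational(-4523, 7561), Rational(73571, 271)) = Rational(555044598, 2049031)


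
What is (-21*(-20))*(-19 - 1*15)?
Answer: -14280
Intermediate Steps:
(-21*(-20))*(-19 - 1*15) = 420*(-19 - 15) = 420*(-34) = -14280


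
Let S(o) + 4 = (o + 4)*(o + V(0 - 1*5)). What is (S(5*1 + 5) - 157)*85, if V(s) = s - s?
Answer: -1785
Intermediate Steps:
V(s) = 0
S(o) = -4 + o*(4 + o) (S(o) = -4 + (o + 4)*(o + 0) = -4 + (4 + o)*o = -4 + o*(4 + o))
(S(5*1 + 5) - 157)*85 = ((-4 + (5*1 + 5)**2 + 4*(5*1 + 5)) - 157)*85 = ((-4 + (5 + 5)**2 + 4*(5 + 5)) - 157)*85 = ((-4 + 10**2 + 4*10) - 157)*85 = ((-4 + 100 + 40) - 157)*85 = (136 - 157)*85 = -21*85 = -1785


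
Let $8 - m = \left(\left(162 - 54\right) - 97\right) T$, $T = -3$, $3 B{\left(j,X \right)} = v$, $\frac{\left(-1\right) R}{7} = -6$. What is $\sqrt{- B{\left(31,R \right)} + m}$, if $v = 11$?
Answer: $\frac{4 \sqrt{21}}{3} \approx 6.1101$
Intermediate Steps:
$R = 42$ ($R = \left(-7\right) \left(-6\right) = 42$)
$B{\left(j,X \right)} = \frac{11}{3}$ ($B{\left(j,X \right)} = \frac{1}{3} \cdot 11 = \frac{11}{3}$)
$m = 41$ ($m = 8 - \left(\left(162 - 54\right) - 97\right) \left(-3\right) = 8 - \left(108 - 97\right) \left(-3\right) = 8 - 11 \left(-3\right) = 8 - -33 = 8 + 33 = 41$)
$\sqrt{- B{\left(31,R \right)} + m} = \sqrt{\left(-1\right) \frac{11}{3} + 41} = \sqrt{- \frac{11}{3} + 41} = \sqrt{\frac{112}{3}} = \frac{4 \sqrt{21}}{3}$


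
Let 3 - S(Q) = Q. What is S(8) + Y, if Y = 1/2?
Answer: -9/2 ≈ -4.5000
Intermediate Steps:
S(Q) = 3 - Q
Y = ½ ≈ 0.50000
S(8) + Y = (3 - 1*8) + ½ = (3 - 8) + ½ = -5 + ½ = -9/2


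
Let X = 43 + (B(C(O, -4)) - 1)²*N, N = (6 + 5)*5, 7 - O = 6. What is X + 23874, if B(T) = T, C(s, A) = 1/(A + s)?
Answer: 216133/9 ≈ 24015.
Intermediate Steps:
O = 1 (O = 7 - 1*6 = 7 - 6 = 1)
N = 55 (N = 11*5 = 55)
X = 1267/9 (X = 43 + (1/(-4 + 1) - 1)²*55 = 43 + (1/(-3) - 1)²*55 = 43 + (-⅓ - 1)²*55 = 43 + (-4/3)²*55 = 43 + (16/9)*55 = 43 + 880/9 = 1267/9 ≈ 140.78)
X + 23874 = 1267/9 + 23874 = 216133/9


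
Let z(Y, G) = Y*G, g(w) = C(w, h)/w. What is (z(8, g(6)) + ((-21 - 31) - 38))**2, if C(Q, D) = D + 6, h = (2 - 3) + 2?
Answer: 58564/9 ≈ 6507.1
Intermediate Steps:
h = 1 (h = -1 + 2 = 1)
C(Q, D) = 6 + D
g(w) = 7/w (g(w) = (6 + 1)/w = 7/w)
z(Y, G) = G*Y
(z(8, g(6)) + ((-21 - 31) - 38))**2 = ((7/6)*8 + ((-21 - 31) - 38))**2 = ((7*(1/6))*8 + (-52 - 38))**2 = ((7/6)*8 - 90)**2 = (28/3 - 90)**2 = (-242/3)**2 = 58564/9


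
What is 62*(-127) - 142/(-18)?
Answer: -70795/9 ≈ -7866.1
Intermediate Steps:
62*(-127) - 142/(-18) = -7874 - 142*(-1/18) = -7874 + 71/9 = -70795/9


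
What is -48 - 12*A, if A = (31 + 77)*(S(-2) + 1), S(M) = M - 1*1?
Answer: 2544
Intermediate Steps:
S(M) = -1 + M (S(M) = M - 1 = -1 + M)
A = -216 (A = (31 + 77)*((-1 - 2) + 1) = 108*(-3 + 1) = 108*(-2) = -216)
-48 - 12*A = -48 - 12*(-216) = -48 + 2592 = 2544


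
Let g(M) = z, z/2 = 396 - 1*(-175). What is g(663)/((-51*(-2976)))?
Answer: 571/75888 ≈ 0.0075242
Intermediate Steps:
z = 1142 (z = 2*(396 - 1*(-175)) = 2*(396 + 175) = 2*571 = 1142)
g(M) = 1142
g(663)/((-51*(-2976))) = 1142/((-51*(-2976))) = 1142/151776 = 1142*(1/151776) = 571/75888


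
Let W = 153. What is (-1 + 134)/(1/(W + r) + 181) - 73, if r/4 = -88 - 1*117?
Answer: -459173/6354 ≈ -72.265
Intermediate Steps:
r = -820 (r = 4*(-88 - 1*117) = 4*(-88 - 117) = 4*(-205) = -820)
(-1 + 134)/(1/(W + r) + 181) - 73 = (-1 + 134)/(1/(153 - 820) + 181) - 73 = 133/(1/(-667) + 181) - 73 = 133/(-1/667 + 181) - 73 = 133/(120726/667) - 73 = 133*(667/120726) - 73 = 4669/6354 - 73 = -459173/6354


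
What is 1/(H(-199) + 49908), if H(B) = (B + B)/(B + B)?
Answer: 1/49909 ≈ 2.0036e-5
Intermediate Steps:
H(B) = 1 (H(B) = (2*B)/((2*B)) = (2*B)*(1/(2*B)) = 1)
1/(H(-199) + 49908) = 1/(1 + 49908) = 1/49909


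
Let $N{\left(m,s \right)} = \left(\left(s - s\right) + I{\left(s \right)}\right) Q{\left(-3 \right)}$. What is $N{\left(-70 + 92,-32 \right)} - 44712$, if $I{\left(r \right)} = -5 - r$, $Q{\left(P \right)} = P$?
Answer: $-44793$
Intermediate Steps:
$N{\left(m,s \right)} = 15 + 3 s$ ($N{\left(m,s \right)} = \left(\left(s - s\right) - \left(5 + s\right)\right) \left(-3\right) = \left(0 - \left(5 + s\right)\right) \left(-3\right) = \left(-5 - s\right) \left(-3\right) = 15 + 3 s$)
$N{\left(-70 + 92,-32 \right)} - 44712 = \left(15 + 3 \left(-32\right)\right) - 44712 = \left(15 - 96\right) - 44712 = -81 - 44712 = -44793$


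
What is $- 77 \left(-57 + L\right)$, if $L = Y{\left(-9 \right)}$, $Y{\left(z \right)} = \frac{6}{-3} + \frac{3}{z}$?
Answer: $\frac{13706}{3} \approx 4568.7$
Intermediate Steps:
$Y{\left(z \right)} = -2 + \frac{3}{z}$ ($Y{\left(z \right)} = 6 \left(- \frac{1}{3}\right) + \frac{3}{z} = -2 + \frac{3}{z}$)
$L = - \frac{7}{3}$ ($L = -2 + \frac{3}{-9} = -2 + 3 \left(- \frac{1}{9}\right) = -2 - \frac{1}{3} = - \frac{7}{3} \approx -2.3333$)
$- 77 \left(-57 + L\right) = - 77 \left(-57 - \frac{7}{3}\right) = \left(-77\right) \left(- \frac{178}{3}\right) = \frac{13706}{3}$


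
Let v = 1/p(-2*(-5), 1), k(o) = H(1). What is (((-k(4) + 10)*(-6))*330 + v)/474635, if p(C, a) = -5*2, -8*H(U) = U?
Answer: -100238/2373175 ≈ -0.042238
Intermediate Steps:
H(U) = -U/8
k(o) = -⅛ (k(o) = -⅛*1 = -⅛)
p(C, a) = -10
v = -⅒ (v = 1/(-10) = -⅒ ≈ -0.10000)
(((-k(4) + 10)*(-6))*330 + v)/474635 = (((-1*(-⅛) + 10)*(-6))*330 - ⅒)/474635 = (((⅛ + 10)*(-6))*330 - ⅒)*(1/474635) = (((81/8)*(-6))*330 - ⅒)*(1/474635) = (-243/4*330 - ⅒)*(1/474635) = (-40095/2 - ⅒)*(1/474635) = -100238/5*1/474635 = -100238/2373175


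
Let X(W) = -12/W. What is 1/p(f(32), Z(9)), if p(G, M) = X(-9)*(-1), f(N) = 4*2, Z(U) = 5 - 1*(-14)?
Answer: -¾ ≈ -0.75000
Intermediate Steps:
Z(U) = 19 (Z(U) = 5 + 14 = 19)
f(N) = 8
p(G, M) = -4/3 (p(G, M) = -12/(-9)*(-1) = -12*(-⅑)*(-1) = (4/3)*(-1) = -4/3)
1/p(f(32), Z(9)) = 1/(-4/3) = -¾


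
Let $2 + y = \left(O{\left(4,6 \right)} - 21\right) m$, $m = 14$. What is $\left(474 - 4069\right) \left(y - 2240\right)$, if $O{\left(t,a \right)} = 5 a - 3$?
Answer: $7758010$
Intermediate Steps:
$O{\left(t,a \right)} = -3 + 5 a$
$y = 82$ ($y = -2 + \left(\left(-3 + 5 \cdot 6\right) - 21\right) 14 = -2 + \left(\left(-3 + 30\right) - 21\right) 14 = -2 + \left(27 - 21\right) 14 = -2 + 6 \cdot 14 = -2 + 84 = 82$)
$\left(474 - 4069\right) \left(y - 2240\right) = \left(474 - 4069\right) \left(82 - 2240\right) = \left(-3595\right) \left(-2158\right) = 7758010$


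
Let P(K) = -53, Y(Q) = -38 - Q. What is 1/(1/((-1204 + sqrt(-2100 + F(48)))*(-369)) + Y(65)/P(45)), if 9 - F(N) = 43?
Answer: 1079091231594534/2097104252743927 - 1036521*I*sqrt(2134)/2097104252743927 ≈ 0.51456 - 2.2833e-8*I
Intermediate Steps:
F(N) = -34 (F(N) = 9 - 1*43 = 9 - 43 = -34)
1/(1/((-1204 + sqrt(-2100 + F(48)))*(-369)) + Y(65)/P(45)) = 1/(1/(-1204 + sqrt(-2100 - 34)*(-369)) + (-38 - 1*65)/(-53)) = 1/(-1/369/(-1204 + sqrt(-2134)) + (-38 - 65)*(-1/53)) = 1/(-1/369/(-1204 + I*sqrt(2134)) - 103*(-1/53)) = 1/(-1/(369*(-1204 + I*sqrt(2134))) + 103/53) = 1/(103/53 - 1/(369*(-1204 + I*sqrt(2134))))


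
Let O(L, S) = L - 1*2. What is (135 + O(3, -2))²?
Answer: 18496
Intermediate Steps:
O(L, S) = -2 + L (O(L, S) = L - 2 = -2 + L)
(135 + O(3, -2))² = (135 + (-2 + 3))² = (135 + 1)² = 136² = 18496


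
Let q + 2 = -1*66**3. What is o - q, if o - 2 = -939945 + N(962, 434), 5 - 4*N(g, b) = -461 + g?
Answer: -652569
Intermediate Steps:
N(g, b) = 233/2 - g/4 (N(g, b) = 5/4 - (-461 + g)/4 = 5/4 + (461/4 - g/4) = 233/2 - g/4)
o = -940067 (o = 2 + (-939945 + (233/2 - 1/4*962)) = 2 + (-939945 + (233/2 - 481/2)) = 2 + (-939945 - 124) = 2 - 940069 = -940067)
q = -287498 (q = -2 - 1*66**3 = -2 - 1*287496 = -2 - 287496 = -287498)
o - q = -940067 - 1*(-287498) = -940067 + 287498 = -652569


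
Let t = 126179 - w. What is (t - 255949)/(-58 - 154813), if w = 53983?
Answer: 183753/154871 ≈ 1.1865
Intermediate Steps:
t = 72196 (t = 126179 - 1*53983 = 126179 - 53983 = 72196)
(t - 255949)/(-58 - 154813) = (72196 - 255949)/(-58 - 154813) = -183753/(-154871) = -183753*(-1/154871) = 183753/154871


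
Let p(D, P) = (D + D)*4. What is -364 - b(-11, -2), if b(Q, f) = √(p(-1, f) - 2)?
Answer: -364 - I*√10 ≈ -364.0 - 3.1623*I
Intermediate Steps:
p(D, P) = 8*D (p(D, P) = (2*D)*4 = 8*D)
b(Q, f) = I*√10 (b(Q, f) = √(8*(-1) - 2) = √(-8 - 2) = √(-10) = I*√10)
-364 - b(-11, -2) = -364 - I*√10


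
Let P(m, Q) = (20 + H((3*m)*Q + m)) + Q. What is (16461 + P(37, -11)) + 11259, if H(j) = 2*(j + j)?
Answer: 22993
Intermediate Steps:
H(j) = 4*j (H(j) = 2*(2*j) = 4*j)
P(m, Q) = 20 + Q + 4*m + 12*Q*m (P(m, Q) = (20 + 4*((3*m)*Q + m)) + Q = (20 + 4*(3*Q*m + m)) + Q = (20 + 4*(m + 3*Q*m)) + Q = (20 + (4*m + 12*Q*m)) + Q = (20 + 4*m + 12*Q*m) + Q = 20 + Q + 4*m + 12*Q*m)
(16461 + P(37, -11)) + 11259 = (16461 + (20 - 11 + 4*37*(1 + 3*(-11)))) + 11259 = (16461 + (20 - 11 + 4*37*(1 - 33))) + 11259 = (16461 + (20 - 11 + 4*37*(-32))) + 11259 = (16461 + (20 - 11 - 4736)) + 11259 = (16461 - 4727) + 11259 = 11734 + 11259 = 22993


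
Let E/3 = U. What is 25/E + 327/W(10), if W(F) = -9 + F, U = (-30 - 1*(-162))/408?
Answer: 11641/33 ≈ 352.76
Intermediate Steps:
U = 11/34 (U = (-30 + 162)*(1/408) = 132*(1/408) = 11/34 ≈ 0.32353)
E = 33/34 (E = 3*(11/34) = 33/34 ≈ 0.97059)
25/E + 327/W(10) = 25/(33/34) + 327/(-9 + 10) = 25*(34/33) + 327/1 = 850/33 + 327*1 = 850/33 + 327 = 11641/33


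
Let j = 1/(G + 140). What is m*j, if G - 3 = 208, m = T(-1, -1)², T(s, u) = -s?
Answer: 1/351 ≈ 0.0028490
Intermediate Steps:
m = 1 (m = (-1*(-1))² = 1² = 1)
G = 211 (G = 3 + 208 = 211)
j = 1/351 (j = 1/(211 + 140) = 1/351 ≈ 0.0028490)
m*j = 1*(1/351) = 1/351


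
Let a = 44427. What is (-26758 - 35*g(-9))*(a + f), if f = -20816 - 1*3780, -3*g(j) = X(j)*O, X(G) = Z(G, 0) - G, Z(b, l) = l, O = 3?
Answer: -524391133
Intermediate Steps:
X(G) = -G (X(G) = 0 - G = -G)
g(j) = j (g(j) = -(-j)*3/3 = -(-1)*j = j)
f = -24596 (f = -20816 - 3780 = -24596)
(-26758 - 35*g(-9))*(a + f) = (-26758 - 35*(-9))*(44427 - 24596) = (-26758 + 315)*19831 = -26443*19831 = -524391133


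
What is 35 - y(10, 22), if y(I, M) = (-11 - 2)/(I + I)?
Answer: 713/20 ≈ 35.650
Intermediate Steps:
y(I, M) = -13/(2*I) (y(I, M) = -13*1/(2*I) = -13/(2*I))
35 - y(10, 22) = 35 - (-13)/(2*10) = 35 - 1*(-13/20) = 35 + 13/20 = 713/20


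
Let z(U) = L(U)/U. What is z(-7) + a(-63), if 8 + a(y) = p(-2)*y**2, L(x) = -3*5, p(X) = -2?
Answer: -55607/7 ≈ -7943.9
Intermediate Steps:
L(x) = -15
z(U) = -15/U
a(y) = -8 - 2*y**2
z(-7) + a(-63) = -15/(-7) + (-8 - 2*(-63)**2) = -15*(-1/7) + (-8 - 2*3969) = 15/7 + (-8 - 7938) = 15/7 - 7946 = -55607/7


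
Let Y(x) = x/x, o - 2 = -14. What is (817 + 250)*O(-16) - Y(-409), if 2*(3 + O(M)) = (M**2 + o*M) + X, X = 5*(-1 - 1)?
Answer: 230471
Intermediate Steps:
X = -10 (X = 5*(-2) = -10)
o = -12 (o = 2 - 14 = -12)
O(M) = -8 + M**2/2 - 6*M (O(M) = -3 + ((M**2 - 12*M) - 10)/2 = -3 + (-10 + M**2 - 12*M)/2 = -3 + (-5 + M**2/2 - 6*M) = -8 + M**2/2 - 6*M)
Y(x) = 1
(817 + 250)*O(-16) - Y(-409) = (817 + 250)*(-8 + (1/2)*(-16)**2 - 6*(-16)) - 1*1 = 1067*(-8 + (1/2)*256 + 96) - 1 = 1067*(-8 + 128 + 96) - 1 = 1067*216 - 1 = 230472 - 1 = 230471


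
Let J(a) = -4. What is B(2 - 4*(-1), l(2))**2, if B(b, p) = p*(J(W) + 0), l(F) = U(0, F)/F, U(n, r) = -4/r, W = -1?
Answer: 16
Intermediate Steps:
l(F) = -4/F**2 (l(F) = (-4/F)/F = -4/F**2)
B(b, p) = -4*p (B(b, p) = p*(-4 + 0) = p*(-4) = -4*p)
B(2 - 4*(-1), l(2))**2 = (-(-16)/2**2)**2 = (-(-16)/4)**2 = (-4*(-1))**2 = 4**2 = 16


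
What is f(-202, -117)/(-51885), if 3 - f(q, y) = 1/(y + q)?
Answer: -958/16551315 ≈ -5.7881e-5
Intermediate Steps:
f(q, y) = 3 - 1/(q + y) (f(q, y) = 3 - 1/(y + q) = 3 - 1/(q + y))
f(-202, -117)/(-51885) = ((-1 + 3*(-202) + 3*(-117))/(-202 - 117))/(-51885) = ((-1 - 606 - 351)/(-319))*(-1/51885) = -1/319*(-958)*(-1/51885) = (958/319)*(-1/51885) = -958/16551315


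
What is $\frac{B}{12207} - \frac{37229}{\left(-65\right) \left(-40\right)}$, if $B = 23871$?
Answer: $- \frac{10061277}{813800} \approx -12.363$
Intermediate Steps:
$\frac{B}{12207} - \frac{37229}{\left(-65\right) \left(-40\right)} = \frac{23871}{12207} - \frac{37229}{\left(-65\right) \left(-40\right)} = 23871 \cdot \frac{1}{12207} - \frac{37229}{2600} = \frac{7957}{4069} - \frac{37229}{2600} = - \frac{10061277}{813800}$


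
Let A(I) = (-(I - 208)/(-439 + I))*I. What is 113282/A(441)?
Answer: -226564/102753 ≈ -2.2049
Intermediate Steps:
A(I) = -I*(-208 + I)/(-439 + I) (A(I) = (-(-208 + I)/(-439 + I))*I = -I*(-208 + I)/(-439 + I))
113282/A(441) = 113282/((441*(208 - 1*441)/(-439 + 441))) = 113282/((441*(208 - 441)/2)) = 113282/((441*(1/2)*(-233))) = 113282/(-102753/2) = 113282*(-2/102753) = -226564/102753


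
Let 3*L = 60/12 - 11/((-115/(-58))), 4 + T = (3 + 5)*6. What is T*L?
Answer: -924/115 ≈ -8.0348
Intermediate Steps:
T = 44 (T = -4 + (3 + 5)*6 = -4 + 8*6 = -4 + 48 = 44)
L = -21/115 (L = (60/12 - 11/((-115/(-58))))/3 = (60*(1/12) - 11/((-115*(-1/58))))/3 = (5 - 11/115/58)/3 = (5 - 11*58/115)/3 = (5 - 638/115)/3 = (1/3)*(-63/115) = -21/115 ≈ -0.18261)
T*L = 44*(-21/115) = -924/115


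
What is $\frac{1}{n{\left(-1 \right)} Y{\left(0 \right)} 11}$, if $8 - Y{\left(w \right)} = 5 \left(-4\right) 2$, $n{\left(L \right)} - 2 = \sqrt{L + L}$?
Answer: $\frac{1}{1584} - \frac{i \sqrt{2}}{3168} \approx 0.00063131 - 0.00044641 i$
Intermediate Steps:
$n{\left(L \right)} = 2 + \sqrt{2} \sqrt{L}$ ($n{\left(L \right)} = 2 + \sqrt{L + L} = 2 + \sqrt{2 L} = 2 + \sqrt{2} \sqrt{L}$)
$Y{\left(w \right)} = 48$ ($Y{\left(w \right)} = 8 - 5 \left(-4\right) 2 = 8 - \left(-20\right) 2 = 8 - -40 = 8 + 40 = 48$)
$\frac{1}{n{\left(-1 \right)} Y{\left(0 \right)} 11} = \frac{1}{\left(2 + \sqrt{2} \sqrt{-1}\right) 48 \cdot 11} = \frac{1}{\left(2 + \sqrt{2} i\right) 48 \cdot 11} = \frac{1}{\left(2 + i \sqrt{2}\right) 48 \cdot 11} = \frac{1}{\left(96 + 48 i \sqrt{2}\right) 11} = \frac{1}{1056 + 528 i \sqrt{2}}$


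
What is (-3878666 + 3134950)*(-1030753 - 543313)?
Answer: 1170658069256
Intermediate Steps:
(-3878666 + 3134950)*(-1030753 - 543313) = -743716*(-1574066) = 1170658069256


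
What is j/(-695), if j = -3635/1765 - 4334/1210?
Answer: 109526/13493425 ≈ 0.0081170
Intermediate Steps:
j = -109526/19415 (j = -3635*1/1765 - 4334*1/1210 = -727/353 - 197/55 = -109526/19415 ≈ -5.6413)
j/(-695) = -109526/19415/(-695) = -109526/19415*(-1/695) = 109526/13493425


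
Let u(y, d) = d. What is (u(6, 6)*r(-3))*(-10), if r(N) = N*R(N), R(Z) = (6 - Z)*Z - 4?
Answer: -5580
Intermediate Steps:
R(Z) = -4 + Z*(6 - Z) (R(Z) = Z*(6 - Z) - 4 = -4 + Z*(6 - Z))
r(N) = N*(-4 - N² + 6*N)
(u(6, 6)*r(-3))*(-10) = (6*(-3*(-4 - 1*(-3)² + 6*(-3))))*(-10) = (6*(-3*(-4 - 1*9 - 18)))*(-10) = (6*(-3*(-4 - 9 - 18)))*(-10) = (6*(-3*(-31)))*(-10) = (6*93)*(-10) = 558*(-10) = -5580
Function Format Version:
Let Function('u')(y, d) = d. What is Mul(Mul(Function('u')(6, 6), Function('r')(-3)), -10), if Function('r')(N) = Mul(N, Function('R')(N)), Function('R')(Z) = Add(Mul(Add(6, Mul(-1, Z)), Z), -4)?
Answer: -5580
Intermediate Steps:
Function('R')(Z) = Add(-4, Mul(Z, Add(6, Mul(-1, Z)))) (Function('R')(Z) = Add(Mul(Z, Add(6, Mul(-1, Z))), -4) = Add(-4, Mul(Z, Add(6, Mul(-1, Z)))))
Function('r')(N) = Mul(N, Add(-4, Mul(-1, Pow(N, 2)), Mul(6, N)))
Mul(Mul(Function('u')(6, 6), Function('r')(-3)), -10) = Mul(Mul(6, Mul(-3, Add(-4, Mul(-1, Pow(-3, 2)), Mul(6, -3)))), -10) = Mul(Mul(6, Mul(-3, Add(-4, Mul(-1, 9), -18))), -10) = Mul(Mul(6, Mul(-3, Add(-4, -9, -18))), -10) = Mul(Mul(6, Mul(-3, -31)), -10) = Mul(Mul(6, 93), -10) = Mul(558, -10) = -5580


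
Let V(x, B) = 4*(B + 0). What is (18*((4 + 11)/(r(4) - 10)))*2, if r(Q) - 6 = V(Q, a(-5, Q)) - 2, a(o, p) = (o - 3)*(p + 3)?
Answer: -54/23 ≈ -2.3478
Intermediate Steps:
a(o, p) = (-3 + o)*(3 + p)
V(x, B) = 4*B
r(Q) = -92 - 32*Q (r(Q) = 6 + (4*(-9 - 3*Q + 3*(-5) - 5*Q) - 2) = 6 + (4*(-9 - 3*Q - 15 - 5*Q) - 2) = 6 + (4*(-24 - 8*Q) - 2) = 6 + ((-96 - 32*Q) - 2) = 6 + (-98 - 32*Q) = -92 - 32*Q)
(18*((4 + 11)/(r(4) - 10)))*2 = (18*((4 + 11)/((-92 - 32*4) - 10)))*2 = (18*(15/((-92 - 128) - 10)))*2 = (18*(15/(-220 - 10)))*2 = (18*(15/(-230)))*2 = (18*(15*(-1/230)))*2 = (18*(-3/46))*2 = -27/23*2 = -54/23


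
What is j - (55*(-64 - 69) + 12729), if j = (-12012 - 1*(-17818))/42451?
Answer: -229823908/42451 ≈ -5413.9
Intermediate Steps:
j = 5806/42451 (j = (-12012 + 17818)*(1/42451) = 5806*(1/42451) = 5806/42451 ≈ 0.13677)
j - (55*(-64 - 69) + 12729) = 5806/42451 - (55*(-64 - 69) + 12729) = 5806/42451 - (55*(-133) + 12729) = 5806/42451 - (-7315 + 12729) = 5806/42451 - 1*5414 = 5806/42451 - 5414 = -229823908/42451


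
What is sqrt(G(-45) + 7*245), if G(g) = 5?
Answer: 2*sqrt(430) ≈ 41.473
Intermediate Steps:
sqrt(G(-45) + 7*245) = sqrt(5 + 7*245) = sqrt(5 + 1715) = sqrt(1720) = 2*sqrt(430)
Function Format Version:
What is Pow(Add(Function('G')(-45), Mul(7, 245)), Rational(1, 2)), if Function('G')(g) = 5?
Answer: Mul(2, Pow(430, Rational(1, 2))) ≈ 41.473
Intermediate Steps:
Pow(Add(Function('G')(-45), Mul(7, 245)), Rational(1, 2)) = Pow(Add(5, Mul(7, 245)), Rational(1, 2)) = Pow(Add(5, 1715), Rational(1, 2)) = Pow(1720, Rational(1, 2)) = Mul(2, Pow(430, Rational(1, 2)))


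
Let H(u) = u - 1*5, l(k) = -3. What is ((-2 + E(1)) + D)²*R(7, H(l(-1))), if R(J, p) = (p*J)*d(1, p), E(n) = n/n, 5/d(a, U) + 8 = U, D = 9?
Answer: 1120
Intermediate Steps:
d(a, U) = 5/(-8 + U)
E(n) = 1
H(u) = -5 + u (H(u) = u - 5 = -5 + u)
R(J, p) = 5*J*p/(-8 + p) (R(J, p) = (p*J)*(5/(-8 + p)) = (J*p)*(5/(-8 + p)) = 5*J*p/(-8 + p))
((-2 + E(1)) + D)²*R(7, H(l(-1))) = ((-2 + 1) + 9)²*(5*7*(-5 - 3)/(-8 + (-5 - 3))) = (-1 + 9)²*(5*7*(-8)/(-8 - 8)) = 8²*(5*7*(-8)/(-16)) = 64*(5*7*(-8)*(-1/16)) = 64*(35/2) = 1120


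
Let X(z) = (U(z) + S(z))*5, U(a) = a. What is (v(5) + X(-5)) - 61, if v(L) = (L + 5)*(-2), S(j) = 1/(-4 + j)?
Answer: -959/9 ≈ -106.56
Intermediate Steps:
v(L) = -10 - 2*L (v(L) = (5 + L)*(-2) = -10 - 2*L)
X(z) = 5*z + 5/(-4 + z) (X(z) = (z + 1/(-4 + z))*5 = 5*z + 5/(-4 + z))
(v(5) + X(-5)) - 61 = ((-10 - 2*5) + 5*(1 - 5*(-4 - 5))/(-4 - 5)) - 61 = ((-10 - 10) + 5*(1 - 5*(-9))/(-9)) - 61 = (-20 + 5*(-⅑)*(1 + 45)) - 61 = (-20 + 5*(-⅑)*46) - 61 = (-20 - 230/9) - 61 = -410/9 - 61 = -959/9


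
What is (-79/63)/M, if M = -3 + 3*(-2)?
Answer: 79/567 ≈ 0.13933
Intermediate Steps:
M = -9 (M = -3 - 6 = -9)
(-79/63)/M = -79/63/(-9) = -79*1/63*(-⅑) = -79/63*(-⅑) = 79/567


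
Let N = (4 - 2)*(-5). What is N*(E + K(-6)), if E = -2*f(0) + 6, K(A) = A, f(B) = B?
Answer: 0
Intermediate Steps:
N = -10 (N = 2*(-5) = -10)
E = 6 (E = -2*0 + 6 = 0 + 6 = 6)
N*(E + K(-6)) = -10*(6 - 6) = -10*0 = 0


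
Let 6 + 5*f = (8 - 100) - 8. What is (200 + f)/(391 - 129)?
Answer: 447/655 ≈ 0.68244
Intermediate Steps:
f = -106/5 (f = -6/5 + ((8 - 100) - 8)/5 = -6/5 + (-92 - 8)/5 = -6/5 + (1/5)*(-100) = -6/5 - 20 = -106/5 ≈ -21.200)
(200 + f)/(391 - 129) = (200 - 106/5)/(391 - 129) = (894/5)/262 = (894/5)*(1/262) = 447/655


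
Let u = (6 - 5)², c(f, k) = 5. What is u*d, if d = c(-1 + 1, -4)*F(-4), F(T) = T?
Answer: -20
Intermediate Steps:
u = 1 (u = 1² = 1)
d = -20 (d = 5*(-4) = -20)
u*d = 1*(-20) = -20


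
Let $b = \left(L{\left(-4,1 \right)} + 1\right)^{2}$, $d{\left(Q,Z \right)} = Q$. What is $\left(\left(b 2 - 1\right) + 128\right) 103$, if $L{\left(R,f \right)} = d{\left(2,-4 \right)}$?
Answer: $14935$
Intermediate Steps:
$L{\left(R,f \right)} = 2$
$b = 9$ ($b = \left(2 + 1\right)^{2} = 3^{2} = 9$)
$\left(\left(b 2 - 1\right) + 128\right) 103 = \left(\left(9 \cdot 2 - 1\right) + 128\right) 103 = \left(\left(18 - 1\right) + 128\right) 103 = \left(17 + 128\right) 103 = 145 \cdot 103 = 14935$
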